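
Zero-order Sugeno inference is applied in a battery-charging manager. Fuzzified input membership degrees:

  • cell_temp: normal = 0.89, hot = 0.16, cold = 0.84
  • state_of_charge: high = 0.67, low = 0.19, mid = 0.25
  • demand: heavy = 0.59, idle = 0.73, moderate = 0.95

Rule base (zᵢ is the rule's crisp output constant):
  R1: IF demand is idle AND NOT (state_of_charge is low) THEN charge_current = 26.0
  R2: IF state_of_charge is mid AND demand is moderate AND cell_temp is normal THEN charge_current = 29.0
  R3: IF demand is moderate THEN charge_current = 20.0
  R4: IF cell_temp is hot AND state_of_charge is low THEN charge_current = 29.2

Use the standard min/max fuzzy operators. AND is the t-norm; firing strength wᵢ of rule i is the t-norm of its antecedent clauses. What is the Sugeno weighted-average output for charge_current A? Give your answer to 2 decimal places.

23.88

R1 (z=26.0): idle=0.73, ¬low=1−0.19=0.81; AND[min(a, b)] → w = 0.73
R2 (z=29.0): mid=0.25, moderate=0.95, normal=0.89; AND[min(a, b)] → w = 0.25
R3 (z=20.0): moderate=0.95 → w = 0.95
R4 (z=29.2): hot=0.16, low=0.19; AND[min(a, b)] → w = 0.16
Weighted average = (0.73·26.0 + 0.25·29.0 + 0.95·20.0 + 0.16·29.2) / (0.73 + 0.25 + 0.95 + 0.16)
  = 49.9020 / 2.0900 = 23.88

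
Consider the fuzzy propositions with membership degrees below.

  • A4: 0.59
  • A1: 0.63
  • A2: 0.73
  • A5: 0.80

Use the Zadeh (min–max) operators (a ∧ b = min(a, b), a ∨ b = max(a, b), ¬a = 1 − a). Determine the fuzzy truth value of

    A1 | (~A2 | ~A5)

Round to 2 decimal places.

~A2 = 1 − 0.73 = 0.27
~A5 = 1 − 0.80 = 0.20
~A2 | ~A5 = max(a, b) on (0.27, 0.20) = 0.27
A1 | (~A2 | ~A5) = max(a, b) on (0.63, 0.27) = 0.63

0.63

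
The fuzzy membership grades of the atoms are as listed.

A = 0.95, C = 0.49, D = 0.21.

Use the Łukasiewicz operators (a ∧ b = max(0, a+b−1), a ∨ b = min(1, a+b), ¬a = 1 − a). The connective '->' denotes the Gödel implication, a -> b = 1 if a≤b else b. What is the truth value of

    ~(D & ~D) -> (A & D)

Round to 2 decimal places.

0.16

~D = 1 − 0.21 = 0.79
D & ~D = max(0, a+b−1) on (0.21, 0.79) = 0.00
~(D & ~D) = 1 − 0.00 = 1.00
A & D = max(0, a+b−1) on (0.95, 0.21) = 0.16
~(D & ~D) -> (A & D)  [Gödel: 1 if a≤b else b] with a=1.00, b=0.16 → 0.16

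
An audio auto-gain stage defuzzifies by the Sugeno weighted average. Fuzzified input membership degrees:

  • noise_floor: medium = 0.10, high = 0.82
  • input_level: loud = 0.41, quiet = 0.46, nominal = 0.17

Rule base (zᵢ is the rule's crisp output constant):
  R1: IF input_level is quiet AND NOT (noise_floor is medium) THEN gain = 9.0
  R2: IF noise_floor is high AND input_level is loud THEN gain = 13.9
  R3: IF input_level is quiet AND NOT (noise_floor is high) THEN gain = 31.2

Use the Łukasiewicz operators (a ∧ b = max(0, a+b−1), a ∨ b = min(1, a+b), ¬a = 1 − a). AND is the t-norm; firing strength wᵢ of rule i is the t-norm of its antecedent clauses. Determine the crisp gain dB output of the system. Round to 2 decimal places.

R1 (z=9.0): quiet=0.46, ¬medium=1−0.10=0.90; AND[max(0, a+b−1)] → w = 0.36
R2 (z=13.9): high=0.82, loud=0.41; AND[max(0, a+b−1)] → w = 0.23
R3 (z=31.2): quiet=0.46, ¬high=1−0.82=0.18; AND[max(0, a+b−1)] → w = 0.00
Weighted average = (0.36·9.0 + 0.23·13.9 + 0.00·31.2) / (0.36 + 0.23 + 0.00)
  = 6.4370 / 0.5900 = 10.91

10.91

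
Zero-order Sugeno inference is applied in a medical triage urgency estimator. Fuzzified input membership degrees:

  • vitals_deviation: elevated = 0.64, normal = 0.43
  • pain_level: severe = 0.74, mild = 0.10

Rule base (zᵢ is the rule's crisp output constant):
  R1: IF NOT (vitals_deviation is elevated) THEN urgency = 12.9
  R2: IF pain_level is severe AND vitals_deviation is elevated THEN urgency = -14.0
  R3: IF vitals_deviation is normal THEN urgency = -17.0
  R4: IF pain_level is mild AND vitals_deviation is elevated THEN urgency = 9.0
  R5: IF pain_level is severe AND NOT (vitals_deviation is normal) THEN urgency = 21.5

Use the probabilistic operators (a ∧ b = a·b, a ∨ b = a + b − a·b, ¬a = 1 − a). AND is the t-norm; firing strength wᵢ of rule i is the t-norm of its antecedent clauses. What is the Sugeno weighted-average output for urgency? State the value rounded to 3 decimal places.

0.199

R1 (z=12.9): ¬elevated=1−0.64=0.36 → w = 0.3600
R2 (z=-14.0): severe=0.74, elevated=0.64; AND[a·b] → w = 0.4736
R3 (z=-17.0): normal=0.43 → w = 0.4300
R4 (z=9.0): mild=0.10, elevated=0.64; AND[a·b] → w = 0.0640
R5 (z=21.5): severe=0.74, ¬normal=1−0.43=0.57; AND[a·b] → w = 0.4218
Weighted average = (0.3600·12.9 + 0.4736·-14.0 + 0.4300·-17.0 + 0.0640·9.0 + 0.4218·21.5) / (0.3600 + 0.4736 + 0.4300 + 0.0640 + 0.4218)
  = 0.3483 / 1.7494 = 0.199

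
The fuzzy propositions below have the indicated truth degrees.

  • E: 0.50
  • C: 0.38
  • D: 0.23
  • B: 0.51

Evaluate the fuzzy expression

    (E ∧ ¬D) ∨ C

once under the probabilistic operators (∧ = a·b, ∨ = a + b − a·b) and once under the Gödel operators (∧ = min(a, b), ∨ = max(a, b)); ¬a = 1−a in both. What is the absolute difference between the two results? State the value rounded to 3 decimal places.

0.119

Under probabilistic:
  ¬D = 1 − 0.2300 = 0.7700
  E ∧ ¬D = a·b on (0.5000, 0.7700) = 0.3850
  (E ∧ ¬D) ∨ C = a + b − a·b on (0.3850, 0.3800) = 0.6187
  → value = 0.6187
Under Gödel:
  ¬D = 1 − 0.23 = 0.77
  E ∧ ¬D = min(a, b) on (0.50, 0.77) = 0.50
  (E ∧ ¬D) ∨ C = max(a, b) on (0.50, 0.38) = 0.50
  → value = 0.5000
|0.6187 − 0.5000| = 0.119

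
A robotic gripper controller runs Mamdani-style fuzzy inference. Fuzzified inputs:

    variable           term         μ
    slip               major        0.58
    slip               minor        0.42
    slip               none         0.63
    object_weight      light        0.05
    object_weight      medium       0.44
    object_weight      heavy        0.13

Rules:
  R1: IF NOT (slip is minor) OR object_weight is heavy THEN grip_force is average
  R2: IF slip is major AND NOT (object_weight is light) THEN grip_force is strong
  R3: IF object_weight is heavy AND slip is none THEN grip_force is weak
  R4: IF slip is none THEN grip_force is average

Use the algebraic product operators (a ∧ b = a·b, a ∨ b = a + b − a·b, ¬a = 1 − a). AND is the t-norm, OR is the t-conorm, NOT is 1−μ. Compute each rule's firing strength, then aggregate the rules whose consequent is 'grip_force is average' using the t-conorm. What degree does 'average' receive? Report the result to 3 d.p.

R1: ¬minor=1−0.42=0.58, heavy=0.13; OR[a + b − a·b] → w = 0.6346
R2: major=0.58, ¬light=1−0.05=0.95; AND[a·b] → w = 0.5510
R3: heavy=0.13, none=0.63; AND[a·b] → w = 0.0819
R4: none=0.63 → w = 0.6300
Rules with consequent 'average': {R1, R4} → strengths 0.6346, 0.6300
Aggregate via t-conorm [a + b − a·b]: 0.8648

0.865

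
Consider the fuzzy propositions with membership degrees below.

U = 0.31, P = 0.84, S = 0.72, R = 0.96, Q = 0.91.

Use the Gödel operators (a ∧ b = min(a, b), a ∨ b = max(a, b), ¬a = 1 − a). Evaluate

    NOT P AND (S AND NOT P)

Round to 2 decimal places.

0.16

NOT P = 1 − 0.84 = 0.16
NOT P = 1 − 0.84 = 0.16
S AND NOT P = min(a, b) on (0.72, 0.16) = 0.16
NOT P AND (S AND NOT P) = min(a, b) on (0.16, 0.16) = 0.16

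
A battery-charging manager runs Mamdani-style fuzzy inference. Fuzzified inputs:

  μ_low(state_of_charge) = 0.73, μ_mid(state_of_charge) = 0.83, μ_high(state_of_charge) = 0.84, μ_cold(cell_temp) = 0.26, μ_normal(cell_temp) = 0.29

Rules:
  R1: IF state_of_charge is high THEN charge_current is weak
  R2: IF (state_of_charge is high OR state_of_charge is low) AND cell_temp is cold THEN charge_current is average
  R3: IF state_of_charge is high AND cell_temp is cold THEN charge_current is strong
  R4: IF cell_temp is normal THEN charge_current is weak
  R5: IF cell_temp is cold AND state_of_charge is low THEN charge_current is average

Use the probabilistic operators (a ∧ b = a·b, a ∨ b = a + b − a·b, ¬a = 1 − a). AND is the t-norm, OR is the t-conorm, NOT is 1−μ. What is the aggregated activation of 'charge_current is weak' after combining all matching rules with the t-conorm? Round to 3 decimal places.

0.886

R1: high=0.84 → w = 0.8400
R2: (high=0.84 OR low=0.73) = 0.9568; AND[a·b] with cold=0.26 → w = 0.2488
R3: high=0.84, cold=0.26; AND[a·b] → w = 0.2184
R4: normal=0.29 → w = 0.2900
R5: cold=0.26, low=0.73; AND[a·b] → w = 0.1898
Rules with consequent 'weak': {R1, R4} → strengths 0.8400, 0.2900
Aggregate via t-conorm [a + b − a·b]: 0.8864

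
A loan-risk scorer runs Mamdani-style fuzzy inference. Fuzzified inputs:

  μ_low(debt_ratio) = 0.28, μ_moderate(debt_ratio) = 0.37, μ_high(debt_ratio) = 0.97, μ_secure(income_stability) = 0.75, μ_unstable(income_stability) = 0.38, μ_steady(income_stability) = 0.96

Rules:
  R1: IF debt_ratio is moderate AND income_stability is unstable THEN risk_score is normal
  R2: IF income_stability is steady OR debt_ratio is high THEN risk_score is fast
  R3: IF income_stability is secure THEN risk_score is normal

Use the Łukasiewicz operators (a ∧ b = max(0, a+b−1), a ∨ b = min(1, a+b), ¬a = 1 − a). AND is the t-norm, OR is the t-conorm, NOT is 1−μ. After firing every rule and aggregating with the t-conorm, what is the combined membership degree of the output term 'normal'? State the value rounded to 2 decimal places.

0.75

R1: moderate=0.37, unstable=0.38; AND[max(0, a+b−1)] → w = 0.00
R2: steady=0.96, high=0.97; OR[min(1, a+b)] → w = 1.00
R3: secure=0.75 → w = 0.75
Rules with consequent 'normal': {R1, R3} → strengths 0.00, 0.75
Aggregate via t-conorm [min(1, a+b)]: 0.75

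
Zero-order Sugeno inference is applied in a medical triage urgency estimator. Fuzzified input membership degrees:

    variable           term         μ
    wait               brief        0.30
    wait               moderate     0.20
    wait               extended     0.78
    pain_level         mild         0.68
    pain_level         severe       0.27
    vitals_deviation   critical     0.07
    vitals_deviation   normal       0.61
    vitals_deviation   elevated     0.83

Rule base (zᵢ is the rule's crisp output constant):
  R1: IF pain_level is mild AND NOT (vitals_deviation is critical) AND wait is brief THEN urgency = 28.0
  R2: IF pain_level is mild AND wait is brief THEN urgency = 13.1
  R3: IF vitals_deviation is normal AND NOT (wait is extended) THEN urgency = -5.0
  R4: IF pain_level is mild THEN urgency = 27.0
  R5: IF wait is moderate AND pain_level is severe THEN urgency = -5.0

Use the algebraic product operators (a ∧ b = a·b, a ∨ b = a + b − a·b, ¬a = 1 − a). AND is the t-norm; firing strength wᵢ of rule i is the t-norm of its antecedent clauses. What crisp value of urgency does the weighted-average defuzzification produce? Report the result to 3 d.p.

20.131

R1 (z=28.0): mild=0.68, ¬critical=1−0.07=0.93, brief=0.30; AND[a·b] → w = 0.1897
R2 (z=13.1): mild=0.68, brief=0.30; AND[a·b] → w = 0.2040
R3 (z=-5.0): normal=0.61, ¬extended=1−0.78=0.22; AND[a·b] → w = 0.1342
R4 (z=27.0): mild=0.68 → w = 0.6800
R5 (z=-5.0): moderate=0.20, severe=0.27; AND[a·b] → w = 0.0540
Weighted average = (0.1897·28.0 + 0.2040·13.1 + 0.1342·-5.0 + 0.6800·27.0 + 0.0540·-5.0) / (0.1897 + 0.2040 + 0.1342 + 0.6800 + 0.0540)
  = 25.4036 / 1.2619 = 20.131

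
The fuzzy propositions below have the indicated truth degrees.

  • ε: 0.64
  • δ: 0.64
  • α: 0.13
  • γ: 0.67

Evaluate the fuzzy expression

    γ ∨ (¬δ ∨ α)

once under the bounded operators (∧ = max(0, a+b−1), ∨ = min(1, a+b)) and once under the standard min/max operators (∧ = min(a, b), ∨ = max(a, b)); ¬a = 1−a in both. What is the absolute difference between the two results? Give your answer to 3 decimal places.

Under bounded:
  ¬δ = 1 − 0.64 = 0.36
  ¬δ ∨ α = min(1, a+b) on (0.36, 0.13) = 0.49
  γ ∨ (¬δ ∨ α) = min(1, a+b) on (0.67, 0.49) = 1.00
  → value = 1.0000
Under standard min/max:
  ¬δ = 1 − 0.64 = 0.36
  ¬δ ∨ α = max(a, b) on (0.36, 0.13) = 0.36
  γ ∨ (¬δ ∨ α) = max(a, b) on (0.67, 0.36) = 0.67
  → value = 0.6700
|1.0000 − 0.6700| = 0.330

0.330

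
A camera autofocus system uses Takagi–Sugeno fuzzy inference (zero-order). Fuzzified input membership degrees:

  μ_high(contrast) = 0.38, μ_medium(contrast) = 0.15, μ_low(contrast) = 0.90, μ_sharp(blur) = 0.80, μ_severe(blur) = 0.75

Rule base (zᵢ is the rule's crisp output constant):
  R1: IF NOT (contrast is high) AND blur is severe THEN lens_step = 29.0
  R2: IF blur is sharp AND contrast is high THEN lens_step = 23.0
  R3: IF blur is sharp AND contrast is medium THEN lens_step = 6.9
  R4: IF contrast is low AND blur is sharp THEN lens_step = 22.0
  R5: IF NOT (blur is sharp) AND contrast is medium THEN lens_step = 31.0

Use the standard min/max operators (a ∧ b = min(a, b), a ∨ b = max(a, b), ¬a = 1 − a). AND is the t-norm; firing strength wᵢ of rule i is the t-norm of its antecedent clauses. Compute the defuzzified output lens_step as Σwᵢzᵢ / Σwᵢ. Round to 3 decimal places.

R1 (z=29.0): ¬high=1−0.38=0.62, severe=0.75; AND[min(a, b)] → w = 0.62
R2 (z=23.0): sharp=0.80, high=0.38; AND[min(a, b)] → w = 0.38
R3 (z=6.9): sharp=0.80, medium=0.15; AND[min(a, b)] → w = 0.15
R4 (z=22.0): low=0.90, sharp=0.80; AND[min(a, b)] → w = 0.80
R5 (z=31.0): ¬sharp=1−0.80=0.20, medium=0.15; AND[min(a, b)] → w = 0.15
Weighted average = (0.62·29.0 + 0.38·23.0 + 0.15·6.9 + 0.80·22.0 + 0.15·31.0) / (0.62 + 0.38 + 0.15 + 0.80 + 0.15)
  = 50.0050 / 2.1000 = 23.812

23.812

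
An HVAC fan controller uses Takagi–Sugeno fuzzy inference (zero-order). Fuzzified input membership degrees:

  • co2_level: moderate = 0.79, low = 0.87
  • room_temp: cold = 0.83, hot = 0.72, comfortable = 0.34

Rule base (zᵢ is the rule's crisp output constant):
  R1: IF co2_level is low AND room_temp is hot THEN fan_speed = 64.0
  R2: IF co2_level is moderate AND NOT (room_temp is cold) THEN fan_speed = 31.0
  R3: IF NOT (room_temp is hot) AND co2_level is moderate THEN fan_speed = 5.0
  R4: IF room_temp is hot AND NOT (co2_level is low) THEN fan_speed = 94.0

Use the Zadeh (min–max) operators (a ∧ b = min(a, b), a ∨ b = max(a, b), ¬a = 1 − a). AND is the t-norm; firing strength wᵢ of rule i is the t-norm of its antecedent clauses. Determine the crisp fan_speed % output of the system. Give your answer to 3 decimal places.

R1 (z=64.0): low=0.87, hot=0.72; AND[min(a, b)] → w = 0.72
R2 (z=31.0): moderate=0.79, ¬cold=1−0.83=0.17; AND[min(a, b)] → w = 0.17
R3 (z=5.0): ¬hot=1−0.72=0.28, moderate=0.79; AND[min(a, b)] → w = 0.28
R4 (z=94.0): hot=0.72, ¬low=1−0.87=0.13; AND[min(a, b)] → w = 0.13
Weighted average = (0.72·64.0 + 0.17·31.0 + 0.28·5.0 + 0.13·94.0) / (0.72 + 0.17 + 0.28 + 0.13)
  = 64.9700 / 1.3000 = 49.977

49.977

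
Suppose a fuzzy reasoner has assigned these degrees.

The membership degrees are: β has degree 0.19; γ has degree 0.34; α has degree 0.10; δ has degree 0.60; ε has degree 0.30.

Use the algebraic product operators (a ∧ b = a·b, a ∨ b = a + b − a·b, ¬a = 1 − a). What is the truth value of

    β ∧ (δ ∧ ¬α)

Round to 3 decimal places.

0.103

¬α = 1 − 0.1000 = 0.9000
δ ∧ ¬α = a·b on (0.6000, 0.9000) = 0.5400
β ∧ (δ ∧ ¬α) = a·b on (0.1900, 0.5400) = 0.1026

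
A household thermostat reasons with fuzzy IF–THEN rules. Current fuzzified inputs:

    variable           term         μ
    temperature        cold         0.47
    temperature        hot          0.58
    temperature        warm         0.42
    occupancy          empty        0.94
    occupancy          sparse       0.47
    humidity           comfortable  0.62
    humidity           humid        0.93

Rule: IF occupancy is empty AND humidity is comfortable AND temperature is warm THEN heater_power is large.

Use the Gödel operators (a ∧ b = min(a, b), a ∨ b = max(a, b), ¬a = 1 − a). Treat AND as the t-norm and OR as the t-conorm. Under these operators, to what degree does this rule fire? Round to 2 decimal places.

firing strength: empty=0.94, comfortable=0.62, warm=0.42; AND[min(a, b)] → w = 0.42

0.42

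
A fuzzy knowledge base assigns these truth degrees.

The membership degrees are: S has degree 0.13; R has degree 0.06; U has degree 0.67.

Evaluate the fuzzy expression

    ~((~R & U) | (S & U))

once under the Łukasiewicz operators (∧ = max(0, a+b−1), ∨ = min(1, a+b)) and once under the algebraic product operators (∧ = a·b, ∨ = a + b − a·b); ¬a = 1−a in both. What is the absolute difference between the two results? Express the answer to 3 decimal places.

Under Łukasiewicz:
  ~R = 1 − 0.06 = 0.94
  ~R & U = max(0, a+b−1) on (0.94, 0.67) = 0.61
  S & U = max(0, a+b−1) on (0.13, 0.67) = 0.00
  (~R & U) | (S & U) = min(1, a+b) on (0.61, 0.00) = 0.61
  ~((~R & U) | (S & U)) = 1 − 0.61 = 0.39
  → value = 0.3900
Under algebraic product:
  ~R = 1 − 0.0600 = 0.9400
  ~R & U = a·b on (0.9400, 0.6700) = 0.6298
  S & U = a·b on (0.1300, 0.6700) = 0.0871
  (~R & U) | (S & U) = a + b − a·b on (0.6298, 0.0871) = 0.6620
  ~((~R & U) | (S & U)) = 1 − 0.6620 = 0.3380
  → value = 0.3380
|0.3900 − 0.3380| = 0.052

0.052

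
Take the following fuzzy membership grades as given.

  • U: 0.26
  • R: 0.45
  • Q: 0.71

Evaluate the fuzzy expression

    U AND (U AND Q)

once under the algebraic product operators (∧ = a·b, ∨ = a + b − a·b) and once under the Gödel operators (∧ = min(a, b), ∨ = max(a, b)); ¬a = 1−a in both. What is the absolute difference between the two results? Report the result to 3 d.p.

0.212

Under algebraic product:
  U AND Q = a·b on (0.2600, 0.7100) = 0.1846
  U AND (U AND Q) = a·b on (0.2600, 0.1846) = 0.0480
  → value = 0.0480
Under Gödel:
  U AND Q = min(a, b) on (0.26, 0.71) = 0.26
  U AND (U AND Q) = min(a, b) on (0.26, 0.26) = 0.26
  → value = 0.2600
|0.0480 − 0.2600| = 0.212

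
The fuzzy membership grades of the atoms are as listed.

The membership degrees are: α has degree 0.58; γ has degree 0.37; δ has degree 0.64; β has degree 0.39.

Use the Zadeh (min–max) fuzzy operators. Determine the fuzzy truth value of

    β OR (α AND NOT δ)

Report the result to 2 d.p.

0.39

NOT δ = 1 − 0.64 = 0.36
α AND NOT δ = min(a, b) on (0.58, 0.36) = 0.36
β OR (α AND NOT δ) = max(a, b) on (0.39, 0.36) = 0.39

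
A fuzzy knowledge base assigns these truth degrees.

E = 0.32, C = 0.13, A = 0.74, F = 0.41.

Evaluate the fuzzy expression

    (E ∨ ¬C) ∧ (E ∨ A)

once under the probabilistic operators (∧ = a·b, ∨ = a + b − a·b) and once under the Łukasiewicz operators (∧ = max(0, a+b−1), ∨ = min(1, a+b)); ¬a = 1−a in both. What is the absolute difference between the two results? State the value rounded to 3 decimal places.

Under probabilistic:
  ¬C = 1 − 0.1300 = 0.8700
  E ∨ ¬C = a + b − a·b on (0.3200, 0.8700) = 0.9116
  E ∨ A = a + b − a·b on (0.3200, 0.7400) = 0.8232
  (E ∨ ¬C) ∧ (E ∨ A) = a·b on (0.9116, 0.8232) = 0.7504
  → value = 0.7504
Under Łukasiewicz:
  ¬C = 1 − 0.13 = 0.87
  E ∨ ¬C = min(1, a+b) on (0.32, 0.87) = 1.00
  E ∨ A = min(1, a+b) on (0.32, 0.74) = 1.00
  (E ∨ ¬C) ∧ (E ∨ A) = max(0, a+b−1) on (1.00, 1.00) = 1.00
  → value = 1.0000
|0.7504 − 1.0000| = 0.250

0.250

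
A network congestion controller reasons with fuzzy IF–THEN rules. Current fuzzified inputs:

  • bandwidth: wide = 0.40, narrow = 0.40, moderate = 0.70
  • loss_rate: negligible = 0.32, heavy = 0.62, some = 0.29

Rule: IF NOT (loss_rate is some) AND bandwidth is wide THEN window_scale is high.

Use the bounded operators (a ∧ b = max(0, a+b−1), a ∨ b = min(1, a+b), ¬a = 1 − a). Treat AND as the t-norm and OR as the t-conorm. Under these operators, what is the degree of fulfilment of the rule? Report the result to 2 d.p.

0.11

firing strength: ¬some=1−0.29=0.71, wide=0.40; AND[max(0, a+b−1)] → w = 0.11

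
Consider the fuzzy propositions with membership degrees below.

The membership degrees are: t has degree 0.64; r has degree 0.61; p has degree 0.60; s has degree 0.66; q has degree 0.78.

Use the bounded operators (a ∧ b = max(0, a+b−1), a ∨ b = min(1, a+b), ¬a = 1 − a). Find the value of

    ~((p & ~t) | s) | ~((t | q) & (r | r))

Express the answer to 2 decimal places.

~t = 1 − 0.64 = 0.36
p & ~t = max(0, a+b−1) on (0.60, 0.36) = 0.00
(p & ~t) | s = min(1, a+b) on (0.00, 0.66) = 0.66
~((p & ~t) | s) = 1 − 0.66 = 0.34
t | q = min(1, a+b) on (0.64, 0.78) = 1.00
r | r = min(1, a+b) on (0.61, 0.61) = 1.00
(t | q) & (r | r) = max(0, a+b−1) on (1.00, 1.00) = 1.00
~((t | q) & (r | r)) = 1 − 1.00 = 0.00
~((p & ~t) | s) | ~((t | q) & (r | r)) = min(1, a+b) on (0.34, 0.00) = 0.34

0.34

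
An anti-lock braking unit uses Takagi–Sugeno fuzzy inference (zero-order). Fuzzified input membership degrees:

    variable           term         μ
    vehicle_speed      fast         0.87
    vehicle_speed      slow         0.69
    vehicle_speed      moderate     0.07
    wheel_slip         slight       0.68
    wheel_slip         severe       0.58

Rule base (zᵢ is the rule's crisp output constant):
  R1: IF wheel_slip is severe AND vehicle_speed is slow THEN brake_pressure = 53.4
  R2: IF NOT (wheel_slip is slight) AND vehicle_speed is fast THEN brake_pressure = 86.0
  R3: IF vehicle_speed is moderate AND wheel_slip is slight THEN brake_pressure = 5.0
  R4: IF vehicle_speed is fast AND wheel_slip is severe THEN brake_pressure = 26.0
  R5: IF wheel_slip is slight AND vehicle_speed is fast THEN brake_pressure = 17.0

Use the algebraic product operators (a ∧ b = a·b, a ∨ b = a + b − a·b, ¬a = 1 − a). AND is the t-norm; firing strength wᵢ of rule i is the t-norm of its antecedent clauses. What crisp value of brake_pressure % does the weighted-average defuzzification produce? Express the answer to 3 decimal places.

R1 (z=53.4): severe=0.58, slow=0.69; AND[a·b] → w = 0.4002
R2 (z=86.0): ¬slight=1−0.68=0.32, fast=0.87; AND[a·b] → w = 0.2784
R3 (z=5.0): moderate=0.07, slight=0.68; AND[a·b] → w = 0.0476
R4 (z=26.0): fast=0.87, severe=0.58; AND[a·b] → w = 0.5046
R5 (z=17.0): slight=0.68, fast=0.87; AND[a·b] → w = 0.5916
Weighted average = (0.4002·53.4 + 0.2784·86.0 + 0.0476·5.0 + 0.5046·26.0 + 0.5916·17.0) / (0.4002 + 0.2784 + 0.0476 + 0.5046 + 0.5916)
  = 68.7279 / 1.8224 = 37.713

37.713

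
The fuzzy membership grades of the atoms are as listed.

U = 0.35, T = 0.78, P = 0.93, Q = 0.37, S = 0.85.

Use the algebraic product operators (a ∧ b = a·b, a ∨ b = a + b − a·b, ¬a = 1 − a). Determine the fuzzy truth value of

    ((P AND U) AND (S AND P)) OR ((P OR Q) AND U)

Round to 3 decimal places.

0.506

P AND U = a·b on (0.9300, 0.3500) = 0.3255
S AND P = a·b on (0.8500, 0.9300) = 0.7905
(P AND U) AND (S AND P) = a·b on (0.3255, 0.7905) = 0.2573
P OR Q = a + b − a·b on (0.9300, 0.3700) = 0.9559
(P OR Q) AND U = a·b on (0.9559, 0.3500) = 0.3346
((P AND U) AND (S AND P)) OR ((P OR Q) AND U) = a + b − a·b on (0.2573, 0.3346) = 0.5058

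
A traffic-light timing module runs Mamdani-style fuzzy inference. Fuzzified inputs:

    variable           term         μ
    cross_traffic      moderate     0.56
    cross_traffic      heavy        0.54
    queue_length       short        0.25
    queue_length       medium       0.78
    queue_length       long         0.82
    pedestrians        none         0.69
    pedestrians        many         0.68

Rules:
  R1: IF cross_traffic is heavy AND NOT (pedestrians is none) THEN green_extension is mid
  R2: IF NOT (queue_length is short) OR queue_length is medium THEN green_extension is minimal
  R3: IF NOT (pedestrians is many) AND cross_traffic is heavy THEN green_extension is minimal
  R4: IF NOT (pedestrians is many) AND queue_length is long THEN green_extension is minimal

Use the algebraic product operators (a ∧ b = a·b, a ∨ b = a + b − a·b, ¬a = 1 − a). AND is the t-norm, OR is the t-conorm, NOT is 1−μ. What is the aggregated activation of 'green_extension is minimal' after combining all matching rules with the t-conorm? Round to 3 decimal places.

0.966

R1: heavy=0.54, ¬none=1−0.69=0.31; AND[a·b] → w = 0.1674
R2: ¬short=1−0.25=0.75, medium=0.78; OR[a + b − a·b] → w = 0.9450
R3: ¬many=1−0.68=0.32, heavy=0.54; AND[a·b] → w = 0.1728
R4: ¬many=1−0.68=0.32, long=0.82; AND[a·b] → w = 0.2624
Rules with consequent 'minimal': {R2, R3, R4} → strengths 0.9450, 0.1728, 0.2624
Aggregate via t-conorm [a + b − a·b]: 0.9664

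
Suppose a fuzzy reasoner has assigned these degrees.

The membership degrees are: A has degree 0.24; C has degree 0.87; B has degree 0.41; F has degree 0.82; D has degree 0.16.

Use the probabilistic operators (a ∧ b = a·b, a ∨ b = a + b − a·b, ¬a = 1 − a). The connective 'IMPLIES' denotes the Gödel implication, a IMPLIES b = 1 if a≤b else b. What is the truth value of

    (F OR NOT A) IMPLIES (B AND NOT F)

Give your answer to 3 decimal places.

0.074

NOT A = 1 − 0.2400 = 0.7600
F OR NOT A = a + b − a·b on (0.8200, 0.7600) = 0.9568
NOT F = 1 − 0.8200 = 0.1800
B AND NOT F = a·b on (0.4100, 0.1800) = 0.0738
(F OR NOT A) IMPLIES (B AND NOT F)  [Gödel: 1 if a≤b else b] with a=0.9568, b=0.0738 → 0.0738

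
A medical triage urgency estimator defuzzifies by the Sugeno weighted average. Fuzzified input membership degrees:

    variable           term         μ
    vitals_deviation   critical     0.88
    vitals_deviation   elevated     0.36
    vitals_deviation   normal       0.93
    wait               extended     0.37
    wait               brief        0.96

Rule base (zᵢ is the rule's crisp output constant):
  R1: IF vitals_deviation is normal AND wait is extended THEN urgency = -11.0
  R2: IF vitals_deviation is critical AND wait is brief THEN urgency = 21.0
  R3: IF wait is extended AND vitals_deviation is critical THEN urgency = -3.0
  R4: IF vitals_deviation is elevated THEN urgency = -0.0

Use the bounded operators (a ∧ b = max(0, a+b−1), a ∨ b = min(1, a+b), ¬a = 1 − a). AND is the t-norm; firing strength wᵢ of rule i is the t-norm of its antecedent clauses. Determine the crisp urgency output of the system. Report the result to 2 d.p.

R1 (z=-11.0): normal=0.93, extended=0.37; AND[max(0, a+b−1)] → w = 0.30
R2 (z=21.0): critical=0.88, brief=0.96; AND[max(0, a+b−1)] → w = 0.84
R3 (z=-3.0): extended=0.37, critical=0.88; AND[max(0, a+b−1)] → w = 0.25
R4 (z=-0.0): elevated=0.36 → w = 0.36
Weighted average = (0.30·-11.0 + 0.84·21.0 + 0.25·-3.0 + 0.36·-0.0) / (0.30 + 0.84 + 0.25 + 0.36)
  = 13.5900 / 1.7500 = 7.77

7.77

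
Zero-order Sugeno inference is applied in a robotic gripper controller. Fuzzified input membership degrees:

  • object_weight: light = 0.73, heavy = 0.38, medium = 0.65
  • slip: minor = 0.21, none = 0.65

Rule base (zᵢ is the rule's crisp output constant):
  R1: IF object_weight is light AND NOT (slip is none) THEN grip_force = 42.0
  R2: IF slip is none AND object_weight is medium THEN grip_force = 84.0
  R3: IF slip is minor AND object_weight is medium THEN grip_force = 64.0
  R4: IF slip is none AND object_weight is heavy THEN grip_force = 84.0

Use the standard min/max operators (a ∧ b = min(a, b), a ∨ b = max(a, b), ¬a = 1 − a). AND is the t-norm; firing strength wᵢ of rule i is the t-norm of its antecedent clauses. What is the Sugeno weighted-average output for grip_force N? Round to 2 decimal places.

72.11

R1 (z=42.0): light=0.73, ¬none=1−0.65=0.35; AND[min(a, b)] → w = 0.35
R2 (z=84.0): none=0.65, medium=0.65; AND[min(a, b)] → w = 0.65
R3 (z=64.0): minor=0.21, medium=0.65; AND[min(a, b)] → w = 0.21
R4 (z=84.0): none=0.65, heavy=0.38; AND[min(a, b)] → w = 0.38
Weighted average = (0.35·42.0 + 0.65·84.0 + 0.21·64.0 + 0.38·84.0) / (0.35 + 0.65 + 0.21 + 0.38)
  = 114.6600 / 1.5900 = 72.11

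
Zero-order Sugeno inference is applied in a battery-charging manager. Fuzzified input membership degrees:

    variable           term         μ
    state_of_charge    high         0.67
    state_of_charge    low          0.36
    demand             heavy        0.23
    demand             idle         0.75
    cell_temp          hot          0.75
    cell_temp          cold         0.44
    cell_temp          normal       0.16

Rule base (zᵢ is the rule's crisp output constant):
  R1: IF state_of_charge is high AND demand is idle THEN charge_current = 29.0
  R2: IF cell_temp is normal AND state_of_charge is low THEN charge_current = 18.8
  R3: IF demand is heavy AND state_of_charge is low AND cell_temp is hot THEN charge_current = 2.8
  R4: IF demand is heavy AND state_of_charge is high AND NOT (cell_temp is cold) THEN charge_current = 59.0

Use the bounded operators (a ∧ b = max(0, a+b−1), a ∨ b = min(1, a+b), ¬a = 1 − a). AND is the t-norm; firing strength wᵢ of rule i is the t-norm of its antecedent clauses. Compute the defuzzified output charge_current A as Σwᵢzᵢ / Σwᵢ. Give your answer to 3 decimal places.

29.000

R1 (z=29.0): high=0.67, idle=0.75; AND[max(0, a+b−1)] → w = 0.42
R2 (z=18.8): normal=0.16, low=0.36; AND[max(0, a+b−1)] → w = 0.00
R3 (z=2.8): heavy=0.23, low=0.36, hot=0.75; AND[max(0, a+b−1)] → w = 0.00
R4 (z=59.0): heavy=0.23, high=0.67, ¬cold=1−0.44=0.56; AND[max(0, a+b−1)] → w = 0.00
Weighted average = (0.42·29.0 + 0.00·18.8 + 0.00·2.8 + 0.00·59.0) / (0.42 + 0.00 + 0.00 + 0.00)
  = 12.1800 / 0.4200 = 29.000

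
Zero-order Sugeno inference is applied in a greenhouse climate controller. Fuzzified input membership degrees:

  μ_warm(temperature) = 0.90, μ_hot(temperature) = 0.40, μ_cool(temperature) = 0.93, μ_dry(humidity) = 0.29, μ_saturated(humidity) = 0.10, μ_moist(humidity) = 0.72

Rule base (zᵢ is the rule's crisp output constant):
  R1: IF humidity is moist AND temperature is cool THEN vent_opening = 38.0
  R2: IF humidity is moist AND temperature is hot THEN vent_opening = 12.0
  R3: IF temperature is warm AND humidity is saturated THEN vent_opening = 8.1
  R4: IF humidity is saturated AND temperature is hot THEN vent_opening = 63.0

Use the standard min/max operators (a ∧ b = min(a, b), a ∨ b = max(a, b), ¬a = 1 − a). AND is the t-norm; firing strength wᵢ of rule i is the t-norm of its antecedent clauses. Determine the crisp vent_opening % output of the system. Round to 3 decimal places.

R1 (z=38.0): moist=0.72, cool=0.93; AND[min(a, b)] → w = 0.72
R2 (z=12.0): moist=0.72, hot=0.40; AND[min(a, b)] → w = 0.40
R3 (z=8.1): warm=0.90, saturated=0.10; AND[min(a, b)] → w = 0.10
R4 (z=63.0): saturated=0.10, hot=0.40; AND[min(a, b)] → w = 0.10
Weighted average = (0.72·38.0 + 0.40·12.0 + 0.10·8.1 + 0.10·63.0) / (0.72 + 0.40 + 0.10 + 0.10)
  = 39.2700 / 1.3200 = 29.750

29.750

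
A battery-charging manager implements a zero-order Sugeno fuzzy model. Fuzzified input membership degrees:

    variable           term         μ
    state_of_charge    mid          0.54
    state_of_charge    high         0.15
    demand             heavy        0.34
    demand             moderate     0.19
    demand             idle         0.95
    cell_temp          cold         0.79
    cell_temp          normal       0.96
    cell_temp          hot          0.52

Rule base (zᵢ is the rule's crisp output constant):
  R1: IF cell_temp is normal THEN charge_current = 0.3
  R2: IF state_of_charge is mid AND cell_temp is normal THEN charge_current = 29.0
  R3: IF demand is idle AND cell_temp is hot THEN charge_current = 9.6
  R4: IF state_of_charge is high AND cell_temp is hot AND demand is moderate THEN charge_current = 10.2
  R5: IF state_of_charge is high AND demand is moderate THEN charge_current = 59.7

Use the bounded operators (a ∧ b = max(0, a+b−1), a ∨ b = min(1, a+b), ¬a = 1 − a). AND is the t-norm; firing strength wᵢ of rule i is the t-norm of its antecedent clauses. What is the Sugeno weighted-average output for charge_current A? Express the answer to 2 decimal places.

10.00

R1 (z=0.3): normal=0.96 → w = 0.96
R2 (z=29.0): mid=0.54, normal=0.96; AND[max(0, a+b−1)] → w = 0.50
R3 (z=9.6): idle=0.95, hot=0.52; AND[max(0, a+b−1)] → w = 0.47
R4 (z=10.2): high=0.15, hot=0.52, moderate=0.19; AND[max(0, a+b−1)] → w = 0.00
R5 (z=59.7): high=0.15, moderate=0.19; AND[max(0, a+b−1)] → w = 0.00
Weighted average = (0.96·0.3 + 0.50·29.0 + 0.47·9.6 + 0.00·10.2 + 0.00·59.7) / (0.96 + 0.50 + 0.47 + 0.00 + 0.00)
  = 19.3000 / 1.9300 = 10.00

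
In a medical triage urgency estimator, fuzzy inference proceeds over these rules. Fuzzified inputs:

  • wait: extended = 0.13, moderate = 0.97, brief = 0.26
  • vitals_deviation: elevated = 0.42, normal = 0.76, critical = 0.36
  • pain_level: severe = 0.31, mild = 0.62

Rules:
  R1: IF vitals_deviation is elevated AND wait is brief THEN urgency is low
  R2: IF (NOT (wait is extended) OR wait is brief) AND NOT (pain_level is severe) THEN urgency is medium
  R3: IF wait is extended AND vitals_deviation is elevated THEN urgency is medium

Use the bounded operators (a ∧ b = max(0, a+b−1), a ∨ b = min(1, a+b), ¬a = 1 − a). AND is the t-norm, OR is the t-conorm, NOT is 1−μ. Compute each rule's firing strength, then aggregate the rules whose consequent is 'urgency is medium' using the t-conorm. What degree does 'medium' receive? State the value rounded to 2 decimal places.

0.69

R1: elevated=0.42, brief=0.26; AND[max(0, a+b−1)] → w = 0.00
R2: (¬extended=1−0.13=0.87 OR brief=0.26) = 1.00; AND[max(0, a+b−1)] with ¬severe=1−0.31=0.69 → w = 0.69
R3: extended=0.13, elevated=0.42; AND[max(0, a+b−1)] → w = 0.00
Rules with consequent 'medium': {R2, R3} → strengths 0.69, 0.00
Aggregate via t-conorm [min(1, a+b)]: 0.69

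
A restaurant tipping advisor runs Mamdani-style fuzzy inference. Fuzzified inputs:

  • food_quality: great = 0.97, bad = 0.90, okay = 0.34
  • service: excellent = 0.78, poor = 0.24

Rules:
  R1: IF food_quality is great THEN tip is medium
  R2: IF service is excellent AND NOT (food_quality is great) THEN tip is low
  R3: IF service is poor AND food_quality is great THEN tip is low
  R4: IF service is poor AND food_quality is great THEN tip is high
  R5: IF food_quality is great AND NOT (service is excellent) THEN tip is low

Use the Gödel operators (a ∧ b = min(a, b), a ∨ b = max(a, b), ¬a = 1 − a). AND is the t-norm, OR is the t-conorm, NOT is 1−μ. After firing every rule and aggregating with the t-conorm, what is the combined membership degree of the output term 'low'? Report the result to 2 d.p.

R1: great=0.97 → w = 0.97
R2: excellent=0.78, ¬great=1−0.97=0.03; AND[min(a, b)] → w = 0.03
R3: poor=0.24, great=0.97; AND[min(a, b)] → w = 0.24
R4: poor=0.24, great=0.97; AND[min(a, b)] → w = 0.24
R5: great=0.97, ¬excellent=1−0.78=0.22; AND[min(a, b)] → w = 0.22
Rules with consequent 'low': {R2, R3, R5} → strengths 0.03, 0.24, 0.22
Aggregate via t-conorm [max(a, b)]: 0.24

0.24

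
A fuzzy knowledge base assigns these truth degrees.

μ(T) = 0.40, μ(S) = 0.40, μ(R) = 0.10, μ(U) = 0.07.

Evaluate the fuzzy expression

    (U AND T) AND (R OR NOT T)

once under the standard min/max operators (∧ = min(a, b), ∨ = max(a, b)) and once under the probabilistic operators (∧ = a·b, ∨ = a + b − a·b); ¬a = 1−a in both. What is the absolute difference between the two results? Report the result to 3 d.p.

Under standard min/max:
  U AND T = min(a, b) on (0.07, 0.40) = 0.07
  NOT T = 1 − 0.40 = 0.60
  R OR NOT T = max(a, b) on (0.10, 0.60) = 0.60
  (U AND T) AND (R OR NOT T) = min(a, b) on (0.07, 0.60) = 0.07
  → value = 0.0700
Under probabilistic:
  U AND T = a·b on (0.0700, 0.4000) = 0.0280
  NOT T = 1 − 0.4000 = 0.6000
  R OR NOT T = a + b − a·b on (0.1000, 0.6000) = 0.6400
  (U AND T) AND (R OR NOT T) = a·b on (0.0280, 0.6400) = 0.0179
  → value = 0.0179
|0.0700 − 0.0179| = 0.052

0.052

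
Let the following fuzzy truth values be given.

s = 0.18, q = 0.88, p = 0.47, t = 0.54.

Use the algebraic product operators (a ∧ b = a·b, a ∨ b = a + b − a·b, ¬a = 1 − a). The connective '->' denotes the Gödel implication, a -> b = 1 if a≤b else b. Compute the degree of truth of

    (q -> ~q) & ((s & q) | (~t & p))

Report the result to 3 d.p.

0.041

~q = 1 − 0.8800 = 0.1200
q -> ~q  [Gödel: 1 if a≤b else b] with a=0.8800, b=0.1200 → 0.1200
s & q = a·b on (0.1800, 0.8800) = 0.1584
~t = 1 − 0.5400 = 0.4600
~t & p = a·b on (0.4600, 0.4700) = 0.2162
(s & q) | (~t & p) = a + b − a·b on (0.1584, 0.2162) = 0.3404
(q -> ~q) & ((s & q) | (~t & p)) = a·b on (0.1200, 0.3404) = 0.0408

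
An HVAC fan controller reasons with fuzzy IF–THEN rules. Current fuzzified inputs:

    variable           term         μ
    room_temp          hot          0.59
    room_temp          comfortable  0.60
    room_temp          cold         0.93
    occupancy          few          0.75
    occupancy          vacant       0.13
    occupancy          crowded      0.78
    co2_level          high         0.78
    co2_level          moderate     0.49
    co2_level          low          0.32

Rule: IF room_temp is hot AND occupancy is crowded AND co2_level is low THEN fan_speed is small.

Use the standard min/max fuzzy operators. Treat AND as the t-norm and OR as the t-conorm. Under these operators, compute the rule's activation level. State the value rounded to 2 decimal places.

firing strength: hot=0.59, crowded=0.78, low=0.32; AND[min(a, b)] → w = 0.32

0.32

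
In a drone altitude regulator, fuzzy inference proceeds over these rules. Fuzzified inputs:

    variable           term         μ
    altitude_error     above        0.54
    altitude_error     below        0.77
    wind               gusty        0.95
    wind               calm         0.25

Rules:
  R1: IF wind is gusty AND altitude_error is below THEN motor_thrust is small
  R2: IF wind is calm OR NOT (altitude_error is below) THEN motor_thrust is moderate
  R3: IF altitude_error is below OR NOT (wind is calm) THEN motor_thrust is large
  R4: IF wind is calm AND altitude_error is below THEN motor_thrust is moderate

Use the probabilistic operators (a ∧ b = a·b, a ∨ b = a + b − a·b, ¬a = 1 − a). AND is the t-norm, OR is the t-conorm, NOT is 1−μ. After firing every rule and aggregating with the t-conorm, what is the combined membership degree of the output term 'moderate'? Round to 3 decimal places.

R1: gusty=0.95, below=0.77; AND[a·b] → w = 0.7315
R2: calm=0.25, ¬below=1−0.77=0.23; OR[a + b − a·b] → w = 0.4225
R3: below=0.77, ¬calm=1−0.25=0.75; OR[a + b − a·b] → w = 0.9425
R4: calm=0.25, below=0.77; AND[a·b] → w = 0.1925
Rules with consequent 'moderate': {R2, R4} → strengths 0.4225, 0.1925
Aggregate via t-conorm [a + b − a·b]: 0.5337

0.534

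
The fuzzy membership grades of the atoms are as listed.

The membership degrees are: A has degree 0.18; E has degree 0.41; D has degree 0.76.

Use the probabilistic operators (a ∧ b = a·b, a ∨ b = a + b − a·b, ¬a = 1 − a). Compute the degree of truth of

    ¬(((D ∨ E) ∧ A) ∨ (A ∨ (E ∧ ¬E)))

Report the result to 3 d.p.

D ∨ E = a + b − a·b on (0.7600, 0.4100) = 0.8584
(D ∨ E) ∧ A = a·b on (0.8584, 0.1800) = 0.1545
¬E = 1 − 0.4100 = 0.5900
E ∧ ¬E = a·b on (0.4100, 0.5900) = 0.2419
A ∨ (E ∧ ¬E) = a + b − a·b on (0.1800, 0.2419) = 0.3784
((D ∨ E) ∧ A) ∨ (A ∨ (E ∧ ¬E)) = a + b − a·b on (0.1545, 0.3784) = 0.4744
¬(((D ∨ E) ∧ A) ∨ (A ∨ (E ∧ ¬E))) = 1 − 0.4744 = 0.5256

0.526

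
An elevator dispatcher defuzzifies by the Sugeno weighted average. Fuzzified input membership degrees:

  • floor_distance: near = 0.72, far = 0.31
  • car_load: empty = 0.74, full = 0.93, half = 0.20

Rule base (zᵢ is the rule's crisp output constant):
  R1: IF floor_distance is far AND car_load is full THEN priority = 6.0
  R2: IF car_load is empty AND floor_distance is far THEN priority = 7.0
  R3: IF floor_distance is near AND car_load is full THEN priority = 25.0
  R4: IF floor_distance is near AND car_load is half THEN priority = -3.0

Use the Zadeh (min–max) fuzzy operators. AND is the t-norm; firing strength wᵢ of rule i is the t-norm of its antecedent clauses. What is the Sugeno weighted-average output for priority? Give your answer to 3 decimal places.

13.916

R1 (z=6.0): far=0.31, full=0.93; AND[min(a, b)] → w = 0.31
R2 (z=7.0): empty=0.74, far=0.31; AND[min(a, b)] → w = 0.31
R3 (z=25.0): near=0.72, full=0.93; AND[min(a, b)] → w = 0.72
R4 (z=-3.0): near=0.72, half=0.20; AND[min(a, b)] → w = 0.20
Weighted average = (0.31·6.0 + 0.31·7.0 + 0.72·25.0 + 0.20·-3.0) / (0.31 + 0.31 + 0.72 + 0.20)
  = 21.4300 / 1.5400 = 13.916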